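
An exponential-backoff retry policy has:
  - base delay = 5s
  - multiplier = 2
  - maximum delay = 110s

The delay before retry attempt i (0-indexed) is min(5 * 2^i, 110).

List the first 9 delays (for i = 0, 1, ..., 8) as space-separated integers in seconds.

Answer: 5 10 20 40 80 110 110 110 110

Derivation:
Computing each delay:
  i=0: min(5*2^0, 110) = 5
  i=1: min(5*2^1, 110) = 10
  i=2: min(5*2^2, 110) = 20
  i=3: min(5*2^3, 110) = 40
  i=4: min(5*2^4, 110) = 80
  i=5: min(5*2^5, 110) = 110
  i=6: min(5*2^6, 110) = 110
  i=7: min(5*2^7, 110) = 110
  i=8: min(5*2^8, 110) = 110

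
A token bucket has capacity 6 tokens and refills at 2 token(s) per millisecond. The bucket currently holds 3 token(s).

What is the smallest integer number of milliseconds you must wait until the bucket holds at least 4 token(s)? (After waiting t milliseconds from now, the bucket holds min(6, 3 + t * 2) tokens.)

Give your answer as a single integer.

Answer: 1

Derivation:
Need 3 + t * 2 >= 4, so t >= 1/2.
Smallest integer t = ceil(1/2) = 1.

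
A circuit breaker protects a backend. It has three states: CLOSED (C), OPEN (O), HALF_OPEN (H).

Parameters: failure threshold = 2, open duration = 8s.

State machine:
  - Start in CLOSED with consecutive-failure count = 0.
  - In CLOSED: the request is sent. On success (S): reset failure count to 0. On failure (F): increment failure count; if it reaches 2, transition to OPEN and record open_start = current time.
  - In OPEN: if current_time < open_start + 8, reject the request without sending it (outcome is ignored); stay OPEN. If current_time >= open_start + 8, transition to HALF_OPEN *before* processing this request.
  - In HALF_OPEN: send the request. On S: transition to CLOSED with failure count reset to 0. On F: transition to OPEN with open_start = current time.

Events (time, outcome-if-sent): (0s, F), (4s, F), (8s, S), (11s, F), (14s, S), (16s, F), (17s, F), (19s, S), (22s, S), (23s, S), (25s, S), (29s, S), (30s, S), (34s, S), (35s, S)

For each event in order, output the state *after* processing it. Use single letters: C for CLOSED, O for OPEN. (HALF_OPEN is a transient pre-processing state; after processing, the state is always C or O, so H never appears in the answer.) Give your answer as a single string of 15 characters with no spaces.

State after each event:
  event#1 t=0s outcome=F: state=CLOSED
  event#2 t=4s outcome=F: state=OPEN
  event#3 t=8s outcome=S: state=OPEN
  event#4 t=11s outcome=F: state=OPEN
  event#5 t=14s outcome=S: state=CLOSED
  event#6 t=16s outcome=F: state=CLOSED
  event#7 t=17s outcome=F: state=OPEN
  event#8 t=19s outcome=S: state=OPEN
  event#9 t=22s outcome=S: state=OPEN
  event#10 t=23s outcome=S: state=OPEN
  event#11 t=25s outcome=S: state=CLOSED
  event#12 t=29s outcome=S: state=CLOSED
  event#13 t=30s outcome=S: state=CLOSED
  event#14 t=34s outcome=S: state=CLOSED
  event#15 t=35s outcome=S: state=CLOSED

Answer: COOOCCOOOOCCCCC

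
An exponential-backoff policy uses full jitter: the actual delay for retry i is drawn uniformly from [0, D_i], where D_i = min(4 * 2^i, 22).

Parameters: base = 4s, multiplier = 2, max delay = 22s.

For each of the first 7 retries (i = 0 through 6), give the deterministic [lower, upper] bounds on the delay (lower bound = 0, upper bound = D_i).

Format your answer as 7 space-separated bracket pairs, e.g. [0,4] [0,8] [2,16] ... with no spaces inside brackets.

Computing bounds per retry:
  i=0: D_i=min(4*2^0,22)=4, bounds=[0,4]
  i=1: D_i=min(4*2^1,22)=8, bounds=[0,8]
  i=2: D_i=min(4*2^2,22)=16, bounds=[0,16]
  i=3: D_i=min(4*2^3,22)=22, bounds=[0,22]
  i=4: D_i=min(4*2^4,22)=22, bounds=[0,22]
  i=5: D_i=min(4*2^5,22)=22, bounds=[0,22]
  i=6: D_i=min(4*2^6,22)=22, bounds=[0,22]

Answer: [0,4] [0,8] [0,16] [0,22] [0,22] [0,22] [0,22]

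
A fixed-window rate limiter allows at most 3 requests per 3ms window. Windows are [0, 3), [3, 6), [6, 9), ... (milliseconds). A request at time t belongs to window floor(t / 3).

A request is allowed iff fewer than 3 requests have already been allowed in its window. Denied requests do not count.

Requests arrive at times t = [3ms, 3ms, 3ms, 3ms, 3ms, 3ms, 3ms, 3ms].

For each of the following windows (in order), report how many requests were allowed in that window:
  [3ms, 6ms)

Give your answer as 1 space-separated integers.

Processing requests:
  req#1 t=3ms (window 1): ALLOW
  req#2 t=3ms (window 1): ALLOW
  req#3 t=3ms (window 1): ALLOW
  req#4 t=3ms (window 1): DENY
  req#5 t=3ms (window 1): DENY
  req#6 t=3ms (window 1): DENY
  req#7 t=3ms (window 1): DENY
  req#8 t=3ms (window 1): DENY

Allowed counts by window: 3

Answer: 3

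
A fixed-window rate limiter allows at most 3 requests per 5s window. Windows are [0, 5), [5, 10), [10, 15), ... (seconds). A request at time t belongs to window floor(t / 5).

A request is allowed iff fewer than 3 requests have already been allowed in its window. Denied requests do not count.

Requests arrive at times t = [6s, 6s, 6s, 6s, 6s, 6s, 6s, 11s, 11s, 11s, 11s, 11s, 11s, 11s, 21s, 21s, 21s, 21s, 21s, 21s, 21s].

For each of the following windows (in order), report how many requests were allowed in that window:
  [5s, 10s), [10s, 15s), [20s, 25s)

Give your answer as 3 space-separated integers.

Processing requests:
  req#1 t=6s (window 1): ALLOW
  req#2 t=6s (window 1): ALLOW
  req#3 t=6s (window 1): ALLOW
  req#4 t=6s (window 1): DENY
  req#5 t=6s (window 1): DENY
  req#6 t=6s (window 1): DENY
  req#7 t=6s (window 1): DENY
  req#8 t=11s (window 2): ALLOW
  req#9 t=11s (window 2): ALLOW
  req#10 t=11s (window 2): ALLOW
  req#11 t=11s (window 2): DENY
  req#12 t=11s (window 2): DENY
  req#13 t=11s (window 2): DENY
  req#14 t=11s (window 2): DENY
  req#15 t=21s (window 4): ALLOW
  req#16 t=21s (window 4): ALLOW
  req#17 t=21s (window 4): ALLOW
  req#18 t=21s (window 4): DENY
  req#19 t=21s (window 4): DENY
  req#20 t=21s (window 4): DENY
  req#21 t=21s (window 4): DENY

Allowed counts by window: 3 3 3

Answer: 3 3 3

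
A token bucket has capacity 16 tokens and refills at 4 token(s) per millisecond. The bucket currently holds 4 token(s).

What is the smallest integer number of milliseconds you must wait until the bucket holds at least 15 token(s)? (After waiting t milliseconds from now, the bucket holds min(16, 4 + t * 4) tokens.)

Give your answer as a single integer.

Answer: 3

Derivation:
Need 4 + t * 4 >= 15, so t >= 11/4.
Smallest integer t = ceil(11/4) = 3.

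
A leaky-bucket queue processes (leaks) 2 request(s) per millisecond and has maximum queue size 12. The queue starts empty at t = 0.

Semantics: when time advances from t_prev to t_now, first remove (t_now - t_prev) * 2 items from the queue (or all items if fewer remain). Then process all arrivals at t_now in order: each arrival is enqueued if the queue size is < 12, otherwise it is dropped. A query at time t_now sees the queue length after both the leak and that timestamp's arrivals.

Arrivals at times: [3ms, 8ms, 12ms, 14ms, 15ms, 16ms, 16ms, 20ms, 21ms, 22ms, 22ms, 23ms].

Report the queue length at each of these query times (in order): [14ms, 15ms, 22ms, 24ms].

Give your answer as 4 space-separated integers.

Queue lengths at query times:
  query t=14ms: backlog = 1
  query t=15ms: backlog = 1
  query t=22ms: backlog = 2
  query t=24ms: backlog = 0

Answer: 1 1 2 0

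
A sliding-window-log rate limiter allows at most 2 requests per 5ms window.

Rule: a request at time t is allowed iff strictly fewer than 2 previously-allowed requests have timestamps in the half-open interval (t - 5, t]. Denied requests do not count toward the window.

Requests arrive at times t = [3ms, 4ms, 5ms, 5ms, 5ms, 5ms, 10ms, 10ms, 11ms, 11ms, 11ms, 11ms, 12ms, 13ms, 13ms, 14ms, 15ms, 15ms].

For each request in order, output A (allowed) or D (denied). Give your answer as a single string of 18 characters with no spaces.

Answer: AADDDDAADDDDDDDDAA

Derivation:
Tracking allowed requests in the window:
  req#1 t=3ms: ALLOW
  req#2 t=4ms: ALLOW
  req#3 t=5ms: DENY
  req#4 t=5ms: DENY
  req#5 t=5ms: DENY
  req#6 t=5ms: DENY
  req#7 t=10ms: ALLOW
  req#8 t=10ms: ALLOW
  req#9 t=11ms: DENY
  req#10 t=11ms: DENY
  req#11 t=11ms: DENY
  req#12 t=11ms: DENY
  req#13 t=12ms: DENY
  req#14 t=13ms: DENY
  req#15 t=13ms: DENY
  req#16 t=14ms: DENY
  req#17 t=15ms: ALLOW
  req#18 t=15ms: ALLOW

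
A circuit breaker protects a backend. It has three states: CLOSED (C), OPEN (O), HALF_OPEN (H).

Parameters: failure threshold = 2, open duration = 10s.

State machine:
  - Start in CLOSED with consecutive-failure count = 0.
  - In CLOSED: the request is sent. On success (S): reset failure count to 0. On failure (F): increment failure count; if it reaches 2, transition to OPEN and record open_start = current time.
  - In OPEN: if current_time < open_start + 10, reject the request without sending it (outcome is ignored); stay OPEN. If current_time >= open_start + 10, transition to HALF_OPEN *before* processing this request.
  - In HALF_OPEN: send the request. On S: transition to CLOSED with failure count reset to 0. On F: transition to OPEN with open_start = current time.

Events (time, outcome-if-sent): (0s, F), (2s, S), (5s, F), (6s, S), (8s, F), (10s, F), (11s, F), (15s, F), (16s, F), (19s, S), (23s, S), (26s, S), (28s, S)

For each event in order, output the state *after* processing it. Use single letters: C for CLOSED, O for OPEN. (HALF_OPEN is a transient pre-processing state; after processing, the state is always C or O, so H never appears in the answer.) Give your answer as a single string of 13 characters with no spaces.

State after each event:
  event#1 t=0s outcome=F: state=CLOSED
  event#2 t=2s outcome=S: state=CLOSED
  event#3 t=5s outcome=F: state=CLOSED
  event#4 t=6s outcome=S: state=CLOSED
  event#5 t=8s outcome=F: state=CLOSED
  event#6 t=10s outcome=F: state=OPEN
  event#7 t=11s outcome=F: state=OPEN
  event#8 t=15s outcome=F: state=OPEN
  event#9 t=16s outcome=F: state=OPEN
  event#10 t=19s outcome=S: state=OPEN
  event#11 t=23s outcome=S: state=CLOSED
  event#12 t=26s outcome=S: state=CLOSED
  event#13 t=28s outcome=S: state=CLOSED

Answer: CCCCCOOOOOCCC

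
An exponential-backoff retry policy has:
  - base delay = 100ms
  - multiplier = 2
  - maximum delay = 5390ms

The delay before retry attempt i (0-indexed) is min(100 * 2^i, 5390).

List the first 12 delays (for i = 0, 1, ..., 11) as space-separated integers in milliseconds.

Computing each delay:
  i=0: min(100*2^0, 5390) = 100
  i=1: min(100*2^1, 5390) = 200
  i=2: min(100*2^2, 5390) = 400
  i=3: min(100*2^3, 5390) = 800
  i=4: min(100*2^4, 5390) = 1600
  i=5: min(100*2^5, 5390) = 3200
  i=6: min(100*2^6, 5390) = 5390
  i=7: min(100*2^7, 5390) = 5390
  i=8: min(100*2^8, 5390) = 5390
  i=9: min(100*2^9, 5390) = 5390
  i=10: min(100*2^10, 5390) = 5390
  i=11: min(100*2^11, 5390) = 5390

Answer: 100 200 400 800 1600 3200 5390 5390 5390 5390 5390 5390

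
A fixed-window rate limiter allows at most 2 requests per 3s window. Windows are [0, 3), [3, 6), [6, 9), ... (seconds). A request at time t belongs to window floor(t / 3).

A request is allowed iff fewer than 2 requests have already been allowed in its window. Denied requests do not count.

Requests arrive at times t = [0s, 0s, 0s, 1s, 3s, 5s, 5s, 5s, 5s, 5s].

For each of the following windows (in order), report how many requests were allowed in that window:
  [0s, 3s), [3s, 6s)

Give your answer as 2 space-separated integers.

Processing requests:
  req#1 t=0s (window 0): ALLOW
  req#2 t=0s (window 0): ALLOW
  req#3 t=0s (window 0): DENY
  req#4 t=1s (window 0): DENY
  req#5 t=3s (window 1): ALLOW
  req#6 t=5s (window 1): ALLOW
  req#7 t=5s (window 1): DENY
  req#8 t=5s (window 1): DENY
  req#9 t=5s (window 1): DENY
  req#10 t=5s (window 1): DENY

Allowed counts by window: 2 2

Answer: 2 2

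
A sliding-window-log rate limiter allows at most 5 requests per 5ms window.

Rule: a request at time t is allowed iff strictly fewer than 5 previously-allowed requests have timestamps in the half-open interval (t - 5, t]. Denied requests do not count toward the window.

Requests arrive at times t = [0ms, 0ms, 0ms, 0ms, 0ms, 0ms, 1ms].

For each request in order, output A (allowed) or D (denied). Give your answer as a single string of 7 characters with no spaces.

Answer: AAAAADD

Derivation:
Tracking allowed requests in the window:
  req#1 t=0ms: ALLOW
  req#2 t=0ms: ALLOW
  req#3 t=0ms: ALLOW
  req#4 t=0ms: ALLOW
  req#5 t=0ms: ALLOW
  req#6 t=0ms: DENY
  req#7 t=1ms: DENY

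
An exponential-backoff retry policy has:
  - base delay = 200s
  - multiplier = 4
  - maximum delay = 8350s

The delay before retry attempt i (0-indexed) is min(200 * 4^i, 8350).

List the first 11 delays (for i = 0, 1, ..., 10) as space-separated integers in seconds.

Computing each delay:
  i=0: min(200*4^0, 8350) = 200
  i=1: min(200*4^1, 8350) = 800
  i=2: min(200*4^2, 8350) = 3200
  i=3: min(200*4^3, 8350) = 8350
  i=4: min(200*4^4, 8350) = 8350
  i=5: min(200*4^5, 8350) = 8350
  i=6: min(200*4^6, 8350) = 8350
  i=7: min(200*4^7, 8350) = 8350
  i=8: min(200*4^8, 8350) = 8350
  i=9: min(200*4^9, 8350) = 8350
  i=10: min(200*4^10, 8350) = 8350

Answer: 200 800 3200 8350 8350 8350 8350 8350 8350 8350 8350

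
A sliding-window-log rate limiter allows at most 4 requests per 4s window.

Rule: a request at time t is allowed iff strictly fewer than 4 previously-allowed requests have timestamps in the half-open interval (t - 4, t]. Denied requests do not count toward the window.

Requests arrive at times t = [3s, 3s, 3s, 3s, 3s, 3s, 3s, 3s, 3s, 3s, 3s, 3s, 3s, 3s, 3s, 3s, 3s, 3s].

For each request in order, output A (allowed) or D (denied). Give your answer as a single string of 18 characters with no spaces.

Tracking allowed requests in the window:
  req#1 t=3s: ALLOW
  req#2 t=3s: ALLOW
  req#3 t=3s: ALLOW
  req#4 t=3s: ALLOW
  req#5 t=3s: DENY
  req#6 t=3s: DENY
  req#7 t=3s: DENY
  req#8 t=3s: DENY
  req#9 t=3s: DENY
  req#10 t=3s: DENY
  req#11 t=3s: DENY
  req#12 t=3s: DENY
  req#13 t=3s: DENY
  req#14 t=3s: DENY
  req#15 t=3s: DENY
  req#16 t=3s: DENY
  req#17 t=3s: DENY
  req#18 t=3s: DENY

Answer: AAAADDDDDDDDDDDDDD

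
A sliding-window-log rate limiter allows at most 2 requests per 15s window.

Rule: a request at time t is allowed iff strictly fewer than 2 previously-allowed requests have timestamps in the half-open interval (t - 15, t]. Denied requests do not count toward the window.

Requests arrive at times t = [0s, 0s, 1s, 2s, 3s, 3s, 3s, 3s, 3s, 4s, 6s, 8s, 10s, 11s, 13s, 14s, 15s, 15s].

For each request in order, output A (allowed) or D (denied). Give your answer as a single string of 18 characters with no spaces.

Tracking allowed requests in the window:
  req#1 t=0s: ALLOW
  req#2 t=0s: ALLOW
  req#3 t=1s: DENY
  req#4 t=2s: DENY
  req#5 t=3s: DENY
  req#6 t=3s: DENY
  req#7 t=3s: DENY
  req#8 t=3s: DENY
  req#9 t=3s: DENY
  req#10 t=4s: DENY
  req#11 t=6s: DENY
  req#12 t=8s: DENY
  req#13 t=10s: DENY
  req#14 t=11s: DENY
  req#15 t=13s: DENY
  req#16 t=14s: DENY
  req#17 t=15s: ALLOW
  req#18 t=15s: ALLOW

Answer: AADDDDDDDDDDDDDDAA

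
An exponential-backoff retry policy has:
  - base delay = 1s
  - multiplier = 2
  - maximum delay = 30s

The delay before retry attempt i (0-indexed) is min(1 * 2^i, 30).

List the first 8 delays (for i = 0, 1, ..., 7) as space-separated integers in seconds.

Computing each delay:
  i=0: min(1*2^0, 30) = 1
  i=1: min(1*2^1, 30) = 2
  i=2: min(1*2^2, 30) = 4
  i=3: min(1*2^3, 30) = 8
  i=4: min(1*2^4, 30) = 16
  i=5: min(1*2^5, 30) = 30
  i=6: min(1*2^6, 30) = 30
  i=7: min(1*2^7, 30) = 30

Answer: 1 2 4 8 16 30 30 30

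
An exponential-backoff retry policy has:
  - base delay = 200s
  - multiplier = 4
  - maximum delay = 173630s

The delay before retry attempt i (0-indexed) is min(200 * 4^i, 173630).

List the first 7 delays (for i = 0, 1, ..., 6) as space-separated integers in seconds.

Computing each delay:
  i=0: min(200*4^0, 173630) = 200
  i=1: min(200*4^1, 173630) = 800
  i=2: min(200*4^2, 173630) = 3200
  i=3: min(200*4^3, 173630) = 12800
  i=4: min(200*4^4, 173630) = 51200
  i=5: min(200*4^5, 173630) = 173630
  i=6: min(200*4^6, 173630) = 173630

Answer: 200 800 3200 12800 51200 173630 173630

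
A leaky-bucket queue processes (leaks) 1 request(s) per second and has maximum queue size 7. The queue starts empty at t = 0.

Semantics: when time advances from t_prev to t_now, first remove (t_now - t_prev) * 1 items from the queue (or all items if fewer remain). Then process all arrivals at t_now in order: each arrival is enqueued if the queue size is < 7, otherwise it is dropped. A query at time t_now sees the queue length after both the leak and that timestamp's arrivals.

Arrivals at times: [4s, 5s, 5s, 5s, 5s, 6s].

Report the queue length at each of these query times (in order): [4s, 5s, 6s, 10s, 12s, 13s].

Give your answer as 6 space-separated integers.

Queue lengths at query times:
  query t=4s: backlog = 1
  query t=5s: backlog = 4
  query t=6s: backlog = 4
  query t=10s: backlog = 0
  query t=12s: backlog = 0
  query t=13s: backlog = 0

Answer: 1 4 4 0 0 0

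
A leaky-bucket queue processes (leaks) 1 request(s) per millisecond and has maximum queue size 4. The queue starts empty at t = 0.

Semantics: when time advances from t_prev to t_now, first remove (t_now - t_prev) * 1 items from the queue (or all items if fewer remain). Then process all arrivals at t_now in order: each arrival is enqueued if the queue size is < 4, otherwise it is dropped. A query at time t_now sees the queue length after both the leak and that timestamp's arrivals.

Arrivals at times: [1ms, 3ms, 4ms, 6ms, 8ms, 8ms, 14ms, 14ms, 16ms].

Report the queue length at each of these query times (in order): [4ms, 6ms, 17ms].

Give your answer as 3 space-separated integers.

Queue lengths at query times:
  query t=4ms: backlog = 1
  query t=6ms: backlog = 1
  query t=17ms: backlog = 0

Answer: 1 1 0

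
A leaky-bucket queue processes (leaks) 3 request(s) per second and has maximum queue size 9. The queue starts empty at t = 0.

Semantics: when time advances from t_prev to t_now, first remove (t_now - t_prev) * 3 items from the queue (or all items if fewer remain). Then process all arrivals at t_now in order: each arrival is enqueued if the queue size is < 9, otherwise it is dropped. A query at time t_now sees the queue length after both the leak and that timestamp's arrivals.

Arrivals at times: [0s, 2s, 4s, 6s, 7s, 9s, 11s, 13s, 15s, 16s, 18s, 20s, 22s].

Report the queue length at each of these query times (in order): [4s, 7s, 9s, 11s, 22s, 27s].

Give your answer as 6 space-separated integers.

Queue lengths at query times:
  query t=4s: backlog = 1
  query t=7s: backlog = 1
  query t=9s: backlog = 1
  query t=11s: backlog = 1
  query t=22s: backlog = 1
  query t=27s: backlog = 0

Answer: 1 1 1 1 1 0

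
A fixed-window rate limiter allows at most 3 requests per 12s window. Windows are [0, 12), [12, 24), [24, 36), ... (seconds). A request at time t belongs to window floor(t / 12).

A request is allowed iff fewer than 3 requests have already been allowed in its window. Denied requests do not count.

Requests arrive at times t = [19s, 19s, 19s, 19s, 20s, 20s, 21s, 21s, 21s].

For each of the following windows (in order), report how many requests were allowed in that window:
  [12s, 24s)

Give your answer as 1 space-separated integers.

Processing requests:
  req#1 t=19s (window 1): ALLOW
  req#2 t=19s (window 1): ALLOW
  req#3 t=19s (window 1): ALLOW
  req#4 t=19s (window 1): DENY
  req#5 t=20s (window 1): DENY
  req#6 t=20s (window 1): DENY
  req#7 t=21s (window 1): DENY
  req#8 t=21s (window 1): DENY
  req#9 t=21s (window 1): DENY

Allowed counts by window: 3

Answer: 3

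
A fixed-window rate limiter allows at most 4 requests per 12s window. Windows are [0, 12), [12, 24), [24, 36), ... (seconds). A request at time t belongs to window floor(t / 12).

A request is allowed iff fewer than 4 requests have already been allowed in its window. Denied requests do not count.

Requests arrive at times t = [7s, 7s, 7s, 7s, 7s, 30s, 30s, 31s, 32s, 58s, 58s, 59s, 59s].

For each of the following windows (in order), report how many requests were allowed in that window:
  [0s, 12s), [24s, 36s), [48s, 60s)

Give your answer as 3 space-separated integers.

Processing requests:
  req#1 t=7s (window 0): ALLOW
  req#2 t=7s (window 0): ALLOW
  req#3 t=7s (window 0): ALLOW
  req#4 t=7s (window 0): ALLOW
  req#5 t=7s (window 0): DENY
  req#6 t=30s (window 2): ALLOW
  req#7 t=30s (window 2): ALLOW
  req#8 t=31s (window 2): ALLOW
  req#9 t=32s (window 2): ALLOW
  req#10 t=58s (window 4): ALLOW
  req#11 t=58s (window 4): ALLOW
  req#12 t=59s (window 4): ALLOW
  req#13 t=59s (window 4): ALLOW

Allowed counts by window: 4 4 4

Answer: 4 4 4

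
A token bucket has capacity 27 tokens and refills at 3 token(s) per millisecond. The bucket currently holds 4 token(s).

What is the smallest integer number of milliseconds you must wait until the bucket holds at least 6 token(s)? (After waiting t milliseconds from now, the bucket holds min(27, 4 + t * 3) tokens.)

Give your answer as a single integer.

Answer: 1

Derivation:
Need 4 + t * 3 >= 6, so t >= 2/3.
Smallest integer t = ceil(2/3) = 1.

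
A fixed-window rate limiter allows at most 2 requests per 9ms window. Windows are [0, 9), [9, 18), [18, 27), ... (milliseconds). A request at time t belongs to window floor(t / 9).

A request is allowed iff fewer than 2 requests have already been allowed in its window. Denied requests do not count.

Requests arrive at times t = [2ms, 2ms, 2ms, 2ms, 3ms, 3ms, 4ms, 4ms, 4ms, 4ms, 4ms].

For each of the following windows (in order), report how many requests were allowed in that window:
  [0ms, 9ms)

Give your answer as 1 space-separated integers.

Answer: 2

Derivation:
Processing requests:
  req#1 t=2ms (window 0): ALLOW
  req#2 t=2ms (window 0): ALLOW
  req#3 t=2ms (window 0): DENY
  req#4 t=2ms (window 0): DENY
  req#5 t=3ms (window 0): DENY
  req#6 t=3ms (window 0): DENY
  req#7 t=4ms (window 0): DENY
  req#8 t=4ms (window 0): DENY
  req#9 t=4ms (window 0): DENY
  req#10 t=4ms (window 0): DENY
  req#11 t=4ms (window 0): DENY

Allowed counts by window: 2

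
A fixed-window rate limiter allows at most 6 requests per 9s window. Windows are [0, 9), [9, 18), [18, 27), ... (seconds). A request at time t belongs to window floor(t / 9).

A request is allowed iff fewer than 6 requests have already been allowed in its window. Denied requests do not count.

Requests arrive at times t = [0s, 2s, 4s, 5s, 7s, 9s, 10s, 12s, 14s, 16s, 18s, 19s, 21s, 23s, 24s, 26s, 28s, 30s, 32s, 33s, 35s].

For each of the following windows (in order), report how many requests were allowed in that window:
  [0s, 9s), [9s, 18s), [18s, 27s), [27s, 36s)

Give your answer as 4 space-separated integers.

Answer: 5 5 6 5

Derivation:
Processing requests:
  req#1 t=0s (window 0): ALLOW
  req#2 t=2s (window 0): ALLOW
  req#3 t=4s (window 0): ALLOW
  req#4 t=5s (window 0): ALLOW
  req#5 t=7s (window 0): ALLOW
  req#6 t=9s (window 1): ALLOW
  req#7 t=10s (window 1): ALLOW
  req#8 t=12s (window 1): ALLOW
  req#9 t=14s (window 1): ALLOW
  req#10 t=16s (window 1): ALLOW
  req#11 t=18s (window 2): ALLOW
  req#12 t=19s (window 2): ALLOW
  req#13 t=21s (window 2): ALLOW
  req#14 t=23s (window 2): ALLOW
  req#15 t=24s (window 2): ALLOW
  req#16 t=26s (window 2): ALLOW
  req#17 t=28s (window 3): ALLOW
  req#18 t=30s (window 3): ALLOW
  req#19 t=32s (window 3): ALLOW
  req#20 t=33s (window 3): ALLOW
  req#21 t=35s (window 3): ALLOW

Allowed counts by window: 5 5 6 5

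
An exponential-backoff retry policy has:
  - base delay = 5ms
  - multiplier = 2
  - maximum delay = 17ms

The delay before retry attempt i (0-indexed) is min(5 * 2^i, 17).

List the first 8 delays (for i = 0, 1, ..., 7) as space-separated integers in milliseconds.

Answer: 5 10 17 17 17 17 17 17

Derivation:
Computing each delay:
  i=0: min(5*2^0, 17) = 5
  i=1: min(5*2^1, 17) = 10
  i=2: min(5*2^2, 17) = 17
  i=3: min(5*2^3, 17) = 17
  i=4: min(5*2^4, 17) = 17
  i=5: min(5*2^5, 17) = 17
  i=6: min(5*2^6, 17) = 17
  i=7: min(5*2^7, 17) = 17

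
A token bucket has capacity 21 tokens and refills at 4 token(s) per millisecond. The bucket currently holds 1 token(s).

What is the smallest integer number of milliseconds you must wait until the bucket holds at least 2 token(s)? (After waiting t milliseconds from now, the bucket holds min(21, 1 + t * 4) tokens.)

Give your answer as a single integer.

Answer: 1

Derivation:
Need 1 + t * 4 >= 2, so t >= 1/4.
Smallest integer t = ceil(1/4) = 1.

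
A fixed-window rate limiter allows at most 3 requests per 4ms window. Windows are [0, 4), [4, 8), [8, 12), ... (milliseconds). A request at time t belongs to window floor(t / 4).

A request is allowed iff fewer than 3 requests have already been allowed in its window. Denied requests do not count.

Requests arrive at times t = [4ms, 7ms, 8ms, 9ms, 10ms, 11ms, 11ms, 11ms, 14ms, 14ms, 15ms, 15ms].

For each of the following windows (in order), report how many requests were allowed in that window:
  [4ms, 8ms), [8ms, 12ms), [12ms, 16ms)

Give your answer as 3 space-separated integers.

Answer: 2 3 3

Derivation:
Processing requests:
  req#1 t=4ms (window 1): ALLOW
  req#2 t=7ms (window 1): ALLOW
  req#3 t=8ms (window 2): ALLOW
  req#4 t=9ms (window 2): ALLOW
  req#5 t=10ms (window 2): ALLOW
  req#6 t=11ms (window 2): DENY
  req#7 t=11ms (window 2): DENY
  req#8 t=11ms (window 2): DENY
  req#9 t=14ms (window 3): ALLOW
  req#10 t=14ms (window 3): ALLOW
  req#11 t=15ms (window 3): ALLOW
  req#12 t=15ms (window 3): DENY

Allowed counts by window: 2 3 3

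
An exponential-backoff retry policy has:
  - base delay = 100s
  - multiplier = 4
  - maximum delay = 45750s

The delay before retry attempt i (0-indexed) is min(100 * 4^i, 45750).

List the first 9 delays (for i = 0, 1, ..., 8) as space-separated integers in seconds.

Answer: 100 400 1600 6400 25600 45750 45750 45750 45750

Derivation:
Computing each delay:
  i=0: min(100*4^0, 45750) = 100
  i=1: min(100*4^1, 45750) = 400
  i=2: min(100*4^2, 45750) = 1600
  i=3: min(100*4^3, 45750) = 6400
  i=4: min(100*4^4, 45750) = 25600
  i=5: min(100*4^5, 45750) = 45750
  i=6: min(100*4^6, 45750) = 45750
  i=7: min(100*4^7, 45750) = 45750
  i=8: min(100*4^8, 45750) = 45750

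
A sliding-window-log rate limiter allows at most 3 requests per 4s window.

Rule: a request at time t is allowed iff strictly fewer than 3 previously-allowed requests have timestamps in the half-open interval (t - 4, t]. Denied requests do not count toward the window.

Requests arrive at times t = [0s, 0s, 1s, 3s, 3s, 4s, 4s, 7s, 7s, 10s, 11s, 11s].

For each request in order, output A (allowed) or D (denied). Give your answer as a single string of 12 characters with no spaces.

Answer: AAADDAAADAAA

Derivation:
Tracking allowed requests in the window:
  req#1 t=0s: ALLOW
  req#2 t=0s: ALLOW
  req#3 t=1s: ALLOW
  req#4 t=3s: DENY
  req#5 t=3s: DENY
  req#6 t=4s: ALLOW
  req#7 t=4s: ALLOW
  req#8 t=7s: ALLOW
  req#9 t=7s: DENY
  req#10 t=10s: ALLOW
  req#11 t=11s: ALLOW
  req#12 t=11s: ALLOW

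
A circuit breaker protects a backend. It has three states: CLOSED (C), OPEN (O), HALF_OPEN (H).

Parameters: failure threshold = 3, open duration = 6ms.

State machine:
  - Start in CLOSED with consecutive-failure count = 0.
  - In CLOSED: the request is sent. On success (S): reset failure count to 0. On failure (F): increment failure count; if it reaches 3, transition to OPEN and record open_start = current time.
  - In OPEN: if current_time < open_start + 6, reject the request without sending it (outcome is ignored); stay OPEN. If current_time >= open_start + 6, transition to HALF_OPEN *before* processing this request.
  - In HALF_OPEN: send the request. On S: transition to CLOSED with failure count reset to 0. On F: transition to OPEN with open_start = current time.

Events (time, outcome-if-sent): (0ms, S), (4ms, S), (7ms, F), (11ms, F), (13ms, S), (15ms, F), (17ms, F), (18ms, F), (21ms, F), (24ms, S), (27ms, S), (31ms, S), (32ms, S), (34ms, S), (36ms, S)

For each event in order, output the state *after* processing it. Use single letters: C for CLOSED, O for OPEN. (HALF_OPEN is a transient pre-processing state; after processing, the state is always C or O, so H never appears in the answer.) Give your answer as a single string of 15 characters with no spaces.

Answer: CCCCCCCOOCCCCCC

Derivation:
State after each event:
  event#1 t=0ms outcome=S: state=CLOSED
  event#2 t=4ms outcome=S: state=CLOSED
  event#3 t=7ms outcome=F: state=CLOSED
  event#4 t=11ms outcome=F: state=CLOSED
  event#5 t=13ms outcome=S: state=CLOSED
  event#6 t=15ms outcome=F: state=CLOSED
  event#7 t=17ms outcome=F: state=CLOSED
  event#8 t=18ms outcome=F: state=OPEN
  event#9 t=21ms outcome=F: state=OPEN
  event#10 t=24ms outcome=S: state=CLOSED
  event#11 t=27ms outcome=S: state=CLOSED
  event#12 t=31ms outcome=S: state=CLOSED
  event#13 t=32ms outcome=S: state=CLOSED
  event#14 t=34ms outcome=S: state=CLOSED
  event#15 t=36ms outcome=S: state=CLOSED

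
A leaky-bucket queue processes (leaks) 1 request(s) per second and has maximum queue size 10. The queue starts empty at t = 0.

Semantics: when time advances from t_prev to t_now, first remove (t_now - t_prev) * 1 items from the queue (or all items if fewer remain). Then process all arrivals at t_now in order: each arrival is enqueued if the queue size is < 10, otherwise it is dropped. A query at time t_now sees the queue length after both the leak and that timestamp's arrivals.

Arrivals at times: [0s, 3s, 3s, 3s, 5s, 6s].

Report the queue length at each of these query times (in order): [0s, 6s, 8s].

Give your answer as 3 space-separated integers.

Answer: 1 2 0

Derivation:
Queue lengths at query times:
  query t=0s: backlog = 1
  query t=6s: backlog = 2
  query t=8s: backlog = 0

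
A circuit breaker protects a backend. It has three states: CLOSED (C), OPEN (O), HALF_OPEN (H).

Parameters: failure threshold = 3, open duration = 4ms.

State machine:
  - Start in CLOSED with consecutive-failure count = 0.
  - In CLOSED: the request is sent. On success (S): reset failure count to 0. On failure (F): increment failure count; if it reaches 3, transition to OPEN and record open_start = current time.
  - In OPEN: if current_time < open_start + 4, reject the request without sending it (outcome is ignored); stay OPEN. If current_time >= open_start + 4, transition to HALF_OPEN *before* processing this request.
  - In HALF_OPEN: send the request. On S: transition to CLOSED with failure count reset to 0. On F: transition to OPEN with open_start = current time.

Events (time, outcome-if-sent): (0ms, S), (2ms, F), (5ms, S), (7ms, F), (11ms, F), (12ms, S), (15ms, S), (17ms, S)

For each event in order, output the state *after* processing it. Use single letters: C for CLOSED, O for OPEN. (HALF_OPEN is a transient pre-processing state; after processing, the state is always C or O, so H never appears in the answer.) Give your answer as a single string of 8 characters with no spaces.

State after each event:
  event#1 t=0ms outcome=S: state=CLOSED
  event#2 t=2ms outcome=F: state=CLOSED
  event#3 t=5ms outcome=S: state=CLOSED
  event#4 t=7ms outcome=F: state=CLOSED
  event#5 t=11ms outcome=F: state=CLOSED
  event#6 t=12ms outcome=S: state=CLOSED
  event#7 t=15ms outcome=S: state=CLOSED
  event#8 t=17ms outcome=S: state=CLOSED

Answer: CCCCCCCC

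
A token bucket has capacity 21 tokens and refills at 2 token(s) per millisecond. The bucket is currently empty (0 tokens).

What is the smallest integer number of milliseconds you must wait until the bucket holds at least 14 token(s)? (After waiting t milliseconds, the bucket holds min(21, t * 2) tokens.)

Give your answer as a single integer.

Need t * 2 >= 14, so t >= 14/2.
Smallest integer t = ceil(14/2) = 7.

Answer: 7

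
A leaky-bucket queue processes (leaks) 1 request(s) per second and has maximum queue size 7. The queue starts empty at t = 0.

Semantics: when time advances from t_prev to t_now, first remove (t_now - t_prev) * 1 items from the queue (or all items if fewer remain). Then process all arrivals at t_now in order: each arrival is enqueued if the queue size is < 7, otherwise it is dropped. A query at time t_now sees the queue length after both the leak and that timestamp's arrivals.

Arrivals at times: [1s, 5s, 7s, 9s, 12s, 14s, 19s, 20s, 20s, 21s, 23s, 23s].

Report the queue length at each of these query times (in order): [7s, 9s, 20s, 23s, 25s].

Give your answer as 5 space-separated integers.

Queue lengths at query times:
  query t=7s: backlog = 1
  query t=9s: backlog = 1
  query t=20s: backlog = 2
  query t=23s: backlog = 2
  query t=25s: backlog = 0

Answer: 1 1 2 2 0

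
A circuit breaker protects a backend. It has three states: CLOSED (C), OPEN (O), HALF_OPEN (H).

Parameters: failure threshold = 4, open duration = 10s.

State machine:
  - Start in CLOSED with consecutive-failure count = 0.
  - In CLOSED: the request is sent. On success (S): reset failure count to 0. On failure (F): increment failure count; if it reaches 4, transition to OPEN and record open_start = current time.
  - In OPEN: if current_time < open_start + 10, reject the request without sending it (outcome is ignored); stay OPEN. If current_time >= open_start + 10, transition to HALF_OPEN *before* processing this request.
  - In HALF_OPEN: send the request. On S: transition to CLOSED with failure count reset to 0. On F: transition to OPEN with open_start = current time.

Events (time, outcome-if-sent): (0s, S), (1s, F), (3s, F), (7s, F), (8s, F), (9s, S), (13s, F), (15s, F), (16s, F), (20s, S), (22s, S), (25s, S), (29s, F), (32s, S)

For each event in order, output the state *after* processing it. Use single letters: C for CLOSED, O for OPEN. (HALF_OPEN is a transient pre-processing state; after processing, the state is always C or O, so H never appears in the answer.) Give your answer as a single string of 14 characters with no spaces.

State after each event:
  event#1 t=0s outcome=S: state=CLOSED
  event#2 t=1s outcome=F: state=CLOSED
  event#3 t=3s outcome=F: state=CLOSED
  event#4 t=7s outcome=F: state=CLOSED
  event#5 t=8s outcome=F: state=OPEN
  event#6 t=9s outcome=S: state=OPEN
  event#7 t=13s outcome=F: state=OPEN
  event#8 t=15s outcome=F: state=OPEN
  event#9 t=16s outcome=F: state=OPEN
  event#10 t=20s outcome=S: state=CLOSED
  event#11 t=22s outcome=S: state=CLOSED
  event#12 t=25s outcome=S: state=CLOSED
  event#13 t=29s outcome=F: state=CLOSED
  event#14 t=32s outcome=S: state=CLOSED

Answer: CCCCOOOOOCCCCC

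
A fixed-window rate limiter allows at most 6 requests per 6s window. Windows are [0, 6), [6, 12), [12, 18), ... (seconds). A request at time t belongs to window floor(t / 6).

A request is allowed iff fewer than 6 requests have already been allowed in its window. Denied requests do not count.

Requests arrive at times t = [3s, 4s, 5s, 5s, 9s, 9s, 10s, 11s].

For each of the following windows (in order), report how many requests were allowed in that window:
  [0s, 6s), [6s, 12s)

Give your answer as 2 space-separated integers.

Processing requests:
  req#1 t=3s (window 0): ALLOW
  req#2 t=4s (window 0): ALLOW
  req#3 t=5s (window 0): ALLOW
  req#4 t=5s (window 0): ALLOW
  req#5 t=9s (window 1): ALLOW
  req#6 t=9s (window 1): ALLOW
  req#7 t=10s (window 1): ALLOW
  req#8 t=11s (window 1): ALLOW

Allowed counts by window: 4 4

Answer: 4 4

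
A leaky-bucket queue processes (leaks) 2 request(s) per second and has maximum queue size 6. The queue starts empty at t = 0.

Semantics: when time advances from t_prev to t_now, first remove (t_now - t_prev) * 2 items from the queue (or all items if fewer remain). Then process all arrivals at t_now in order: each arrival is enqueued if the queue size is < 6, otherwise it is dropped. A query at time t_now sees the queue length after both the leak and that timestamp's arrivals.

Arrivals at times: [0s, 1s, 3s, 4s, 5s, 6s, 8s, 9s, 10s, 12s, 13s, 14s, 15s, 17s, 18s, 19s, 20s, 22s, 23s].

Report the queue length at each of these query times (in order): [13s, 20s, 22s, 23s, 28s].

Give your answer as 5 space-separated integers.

Queue lengths at query times:
  query t=13s: backlog = 1
  query t=20s: backlog = 1
  query t=22s: backlog = 1
  query t=23s: backlog = 1
  query t=28s: backlog = 0

Answer: 1 1 1 1 0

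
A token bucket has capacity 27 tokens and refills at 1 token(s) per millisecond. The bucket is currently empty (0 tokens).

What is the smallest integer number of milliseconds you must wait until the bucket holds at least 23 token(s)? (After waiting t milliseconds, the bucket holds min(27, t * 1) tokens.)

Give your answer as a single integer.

Answer: 23

Derivation:
Need t * 1 >= 23, so t >= 23/1.
Smallest integer t = ceil(23/1) = 23.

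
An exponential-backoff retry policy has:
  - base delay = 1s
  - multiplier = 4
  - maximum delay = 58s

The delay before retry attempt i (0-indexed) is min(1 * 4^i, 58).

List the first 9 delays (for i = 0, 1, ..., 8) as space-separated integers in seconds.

Answer: 1 4 16 58 58 58 58 58 58

Derivation:
Computing each delay:
  i=0: min(1*4^0, 58) = 1
  i=1: min(1*4^1, 58) = 4
  i=2: min(1*4^2, 58) = 16
  i=3: min(1*4^3, 58) = 58
  i=4: min(1*4^4, 58) = 58
  i=5: min(1*4^5, 58) = 58
  i=6: min(1*4^6, 58) = 58
  i=7: min(1*4^7, 58) = 58
  i=8: min(1*4^8, 58) = 58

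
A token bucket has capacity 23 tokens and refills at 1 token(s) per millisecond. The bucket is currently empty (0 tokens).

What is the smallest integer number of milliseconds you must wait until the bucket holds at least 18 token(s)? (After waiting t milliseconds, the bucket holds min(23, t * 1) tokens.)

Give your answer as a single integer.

Answer: 18

Derivation:
Need t * 1 >= 18, so t >= 18/1.
Smallest integer t = ceil(18/1) = 18.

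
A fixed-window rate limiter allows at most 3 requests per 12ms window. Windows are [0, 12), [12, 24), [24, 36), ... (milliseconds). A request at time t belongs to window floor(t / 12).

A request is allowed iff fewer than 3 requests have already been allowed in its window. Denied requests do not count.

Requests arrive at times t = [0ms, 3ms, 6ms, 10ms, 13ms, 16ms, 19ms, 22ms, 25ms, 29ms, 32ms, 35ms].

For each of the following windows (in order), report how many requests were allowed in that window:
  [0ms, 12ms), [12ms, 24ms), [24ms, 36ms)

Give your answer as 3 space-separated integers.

Processing requests:
  req#1 t=0ms (window 0): ALLOW
  req#2 t=3ms (window 0): ALLOW
  req#3 t=6ms (window 0): ALLOW
  req#4 t=10ms (window 0): DENY
  req#5 t=13ms (window 1): ALLOW
  req#6 t=16ms (window 1): ALLOW
  req#7 t=19ms (window 1): ALLOW
  req#8 t=22ms (window 1): DENY
  req#9 t=25ms (window 2): ALLOW
  req#10 t=29ms (window 2): ALLOW
  req#11 t=32ms (window 2): ALLOW
  req#12 t=35ms (window 2): DENY

Allowed counts by window: 3 3 3

Answer: 3 3 3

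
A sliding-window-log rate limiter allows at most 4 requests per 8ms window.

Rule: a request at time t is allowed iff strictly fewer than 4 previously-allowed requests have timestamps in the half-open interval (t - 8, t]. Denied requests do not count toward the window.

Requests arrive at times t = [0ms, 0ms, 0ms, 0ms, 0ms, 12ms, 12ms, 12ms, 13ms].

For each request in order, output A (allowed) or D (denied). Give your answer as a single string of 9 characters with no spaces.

Tracking allowed requests in the window:
  req#1 t=0ms: ALLOW
  req#2 t=0ms: ALLOW
  req#3 t=0ms: ALLOW
  req#4 t=0ms: ALLOW
  req#5 t=0ms: DENY
  req#6 t=12ms: ALLOW
  req#7 t=12ms: ALLOW
  req#8 t=12ms: ALLOW
  req#9 t=13ms: ALLOW

Answer: AAAADAAAA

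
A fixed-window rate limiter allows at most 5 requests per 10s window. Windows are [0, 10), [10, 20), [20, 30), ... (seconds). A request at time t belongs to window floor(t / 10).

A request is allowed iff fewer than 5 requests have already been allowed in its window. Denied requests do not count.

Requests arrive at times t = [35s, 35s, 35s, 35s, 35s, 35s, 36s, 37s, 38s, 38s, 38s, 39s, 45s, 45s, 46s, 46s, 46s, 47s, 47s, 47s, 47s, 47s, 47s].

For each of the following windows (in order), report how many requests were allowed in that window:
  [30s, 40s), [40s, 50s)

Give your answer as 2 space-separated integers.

Answer: 5 5

Derivation:
Processing requests:
  req#1 t=35s (window 3): ALLOW
  req#2 t=35s (window 3): ALLOW
  req#3 t=35s (window 3): ALLOW
  req#4 t=35s (window 3): ALLOW
  req#5 t=35s (window 3): ALLOW
  req#6 t=35s (window 3): DENY
  req#7 t=36s (window 3): DENY
  req#8 t=37s (window 3): DENY
  req#9 t=38s (window 3): DENY
  req#10 t=38s (window 3): DENY
  req#11 t=38s (window 3): DENY
  req#12 t=39s (window 3): DENY
  req#13 t=45s (window 4): ALLOW
  req#14 t=45s (window 4): ALLOW
  req#15 t=46s (window 4): ALLOW
  req#16 t=46s (window 4): ALLOW
  req#17 t=46s (window 4): ALLOW
  req#18 t=47s (window 4): DENY
  req#19 t=47s (window 4): DENY
  req#20 t=47s (window 4): DENY
  req#21 t=47s (window 4): DENY
  req#22 t=47s (window 4): DENY
  req#23 t=47s (window 4): DENY

Allowed counts by window: 5 5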